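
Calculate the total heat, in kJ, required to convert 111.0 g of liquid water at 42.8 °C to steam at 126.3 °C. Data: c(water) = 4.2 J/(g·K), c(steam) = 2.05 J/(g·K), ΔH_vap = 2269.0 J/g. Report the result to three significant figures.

q = 285 kJ

q1 (heat water 42.8→100.0 °C): 111.0 × 4.2 × 57.2 = 26667 J
q2 (vaporize at 100 °C): 111.0 × 2269.0 = 251859 J
q3 (heat steam 100.0→126.3 °C): 111.0 × 2.05 × 26.3 = 5985 J
Total: 26667 + 251859 + 5985 = 284511 J = 285 kJ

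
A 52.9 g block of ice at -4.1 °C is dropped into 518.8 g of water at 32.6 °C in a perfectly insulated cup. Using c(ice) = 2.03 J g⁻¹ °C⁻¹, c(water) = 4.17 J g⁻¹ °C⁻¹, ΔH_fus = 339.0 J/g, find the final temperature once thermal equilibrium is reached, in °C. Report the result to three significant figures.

Heat to bring ice to 0 °C and melt it: q₁ = 52.9×2.03×4.1 + 52.9×339.0 = 18373 J
Heat the water can supply cooling to 0 °C: 518.8×4.17×32.6 = 70526.7 J > q₁, so all ice melts.
Energy balance: 518.8×4.17×(32.6 − T) = 18373 + 52.9×4.17×(T − 0)
2163.396(32.6 − T) = 18373 + 220.593 T
70526.7 − 18373 = 2383.989 T
T = 52153.7 / 2383.989 = 21.88 °C

T_f = 21.9 °C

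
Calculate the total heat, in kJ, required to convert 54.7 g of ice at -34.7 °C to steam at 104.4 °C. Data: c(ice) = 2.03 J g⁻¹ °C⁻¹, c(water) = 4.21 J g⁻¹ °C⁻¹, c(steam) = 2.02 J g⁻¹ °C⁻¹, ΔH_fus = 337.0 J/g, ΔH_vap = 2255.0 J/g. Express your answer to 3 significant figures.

q = 169 kJ

q1 (heat ice -34.7→0.0 °C): 54.7 × 2.03 × 34.7 = 3853 J
q2 (melt at 0 °C): 54.7 × 337.0 = 18434 J
q3 (heat water 0.0→100.0 °C): 54.7 × 4.21 × 100.0 = 23029 J
q4 (vaporize at 100 °C): 54.7 × 2255.0 = 123349 J
q5 (heat steam 100.0→104.4 °C): 54.7 × 2.02 × 4.4 = 486 J
Total: 3853 + 18434 + 23029 + 123349 + 486 = 169151 J = 169 kJ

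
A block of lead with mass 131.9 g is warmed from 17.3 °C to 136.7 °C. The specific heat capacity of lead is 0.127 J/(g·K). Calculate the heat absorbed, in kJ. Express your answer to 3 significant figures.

q = m c ΔT = 131.9 × 0.127 × (136.7 − 17.3)
q = 131.9 × 0.127 × 119.4 = 2000 J = 2.00 kJ

q = 2.00 kJ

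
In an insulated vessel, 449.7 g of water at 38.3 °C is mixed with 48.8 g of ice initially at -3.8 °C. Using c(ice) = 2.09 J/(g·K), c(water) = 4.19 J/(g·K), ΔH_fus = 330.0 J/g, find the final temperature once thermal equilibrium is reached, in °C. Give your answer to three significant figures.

Heat to bring ice to 0 °C and melt it: q₁ = 48.8×2.09×3.8 + 48.8×330.0 = 16492 J
Heat the water can supply cooling to 0 °C: 449.7×4.19×38.3 = 72166.5 J > q₁, so all ice melts.
Energy balance: 449.7×4.19×(38.3 − T) = 16492 + 48.8×4.19×(T − 0)
1884.243(38.3 − T) = 16492 + 204.472 T
72166.5 − 16492 = 2088.715 T
T = 55674.5 / 2088.715 = 26.65 °C

T_f = 26.7 °C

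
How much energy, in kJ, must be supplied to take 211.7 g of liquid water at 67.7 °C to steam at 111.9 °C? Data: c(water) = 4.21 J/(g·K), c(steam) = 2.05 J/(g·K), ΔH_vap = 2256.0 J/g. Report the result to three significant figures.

q1 (heat water 67.7→100.0 °C): 211.7 × 4.21 × 32.3 = 28788 J
q2 (vaporize at 100 °C): 211.7 × 2256.0 = 477595 J
q3 (heat steam 100.0→111.9 °C): 211.7 × 2.05 × 11.9 = 5164 J
Total: 28788 + 477595 + 5164 = 511547 J = 512 kJ

q = 512 kJ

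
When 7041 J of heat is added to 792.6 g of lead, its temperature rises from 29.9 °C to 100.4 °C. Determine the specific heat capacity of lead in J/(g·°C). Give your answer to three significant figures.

c = q / (m ΔT) = 7041 / (792.6 × 70.5)
c = 7041 / 55878.3 = 0.126 J/(g·°C)

c = 0.126 J/(g·°C)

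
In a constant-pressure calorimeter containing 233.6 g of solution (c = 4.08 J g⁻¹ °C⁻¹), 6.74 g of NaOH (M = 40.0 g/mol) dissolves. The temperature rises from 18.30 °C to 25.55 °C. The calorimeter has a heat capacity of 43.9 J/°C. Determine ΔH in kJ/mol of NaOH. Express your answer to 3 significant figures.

ΔH = -42.9 kJ/mol

|ΔT| = |25.55 − 18.30| = 7.25 °C
|q_surr| = (233.6 × 4.08 + 43.9) × 7.25 = 996.988 × 7.25 = 7228 J
n(NaOH) = 6.74 / 40.0 = 0.1685 mol
Temperature rose, so q_rxn = −|q_surr| = -7.228 kJ
ΔH = q_rxn / n = -42.90 kJ/mol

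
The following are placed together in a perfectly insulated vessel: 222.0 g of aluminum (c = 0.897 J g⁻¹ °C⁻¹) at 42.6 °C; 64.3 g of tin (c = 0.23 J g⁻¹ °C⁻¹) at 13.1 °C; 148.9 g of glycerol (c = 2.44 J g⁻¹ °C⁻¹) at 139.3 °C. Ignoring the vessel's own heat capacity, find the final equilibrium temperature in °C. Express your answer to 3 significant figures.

Σ mᵢcᵢ(T − Tᵢ) = 0  ⇒  T = Σ mᵢcᵢTᵢ / Σ mᵢcᵢ
Σ mᵢcᵢ = 222.0×0.897 + 64.3×0.23 + 148.9×2.44 = 577.239
Σ mᵢcᵢTᵢ = 199.134×42.6 + 14.789×13.1 + 363.316×139.3 = 59287
T = 59287 / 577.239 = 102.7 °C

T_f = 103 °C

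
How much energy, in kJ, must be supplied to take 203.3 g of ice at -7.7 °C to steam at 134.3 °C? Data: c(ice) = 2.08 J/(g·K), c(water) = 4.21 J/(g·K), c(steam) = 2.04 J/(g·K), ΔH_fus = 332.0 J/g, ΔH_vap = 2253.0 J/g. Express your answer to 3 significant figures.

q1 (heat ice -7.7→0.0 °C): 203.3 × 2.08 × 7.7 = 3256 J
q2 (melt at 0 °C): 203.3 × 332.0 = 67496 J
q3 (heat water 0.0→100.0 °C): 203.3 × 4.21 × 100.0 = 85589 J
q4 (vaporize at 100 °C): 203.3 × 2253.0 = 458035 J
q5 (heat steam 100.0→134.3 °C): 203.3 × 2.04 × 34.3 = 14225 J
Total: 3256 + 67496 + 85589 + 458035 + 14225 = 628601 J = 629 kJ

q = 629 kJ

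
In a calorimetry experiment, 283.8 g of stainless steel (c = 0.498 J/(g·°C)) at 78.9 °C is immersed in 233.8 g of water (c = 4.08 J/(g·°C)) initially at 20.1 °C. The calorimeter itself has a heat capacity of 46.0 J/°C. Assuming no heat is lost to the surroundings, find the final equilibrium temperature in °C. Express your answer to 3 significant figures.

Heat lost by stainless steel = heat gained by water + calorimeter.
(283.8)(0.498)(78.9 − T) = [(233.8)(4.08) + 46.0](T − 20.1)
141.3324 (78.9 − T) = 999.904 (T − 20.1)
11151 − 141.3324 T = 999.904 T − 20098
31249 = 1141.2364 T
T = 27.38 °C

T_f = 27.4 °C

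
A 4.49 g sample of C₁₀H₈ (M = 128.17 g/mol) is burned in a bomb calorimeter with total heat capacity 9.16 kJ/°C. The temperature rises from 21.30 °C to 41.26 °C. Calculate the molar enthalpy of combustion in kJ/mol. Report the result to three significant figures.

ΔT = 41.26 − 21.30 = 19.96 °C
q_cal = C_cal × ΔT = 9.16 × 19.96 = 182.8336 kJ
n = 4.49 / 128.17 = 0.03503 mol
q_rxn = −q_cal = -182.8336 kJ
ΔH = -182.8336 / 0.03503 = -5219 kJ/mol

ΔH = -5220 kJ/mol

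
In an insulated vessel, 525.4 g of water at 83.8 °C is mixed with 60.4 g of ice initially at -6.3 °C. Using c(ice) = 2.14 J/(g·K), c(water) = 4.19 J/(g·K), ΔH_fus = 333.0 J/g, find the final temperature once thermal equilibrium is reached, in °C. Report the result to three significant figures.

T_f = 66.6 °C

Heat to bring ice to 0 °C and melt it: q₁ = 60.4×2.14×6.3 + 60.4×333.0 = 20928 J
Heat the water can supply cooling to 0 °C: 525.4×4.19×83.8 = 184479 J > q₁, so all ice melts.
Energy balance: 525.4×4.19×(83.8 − T) = 20928 + 60.4×4.19×(T − 0)
2201.426(83.8 − T) = 20928 + 253.076 T
184479 − 20928 = 2454.502 T
T = 163551 / 2454.502 = 66.63 °C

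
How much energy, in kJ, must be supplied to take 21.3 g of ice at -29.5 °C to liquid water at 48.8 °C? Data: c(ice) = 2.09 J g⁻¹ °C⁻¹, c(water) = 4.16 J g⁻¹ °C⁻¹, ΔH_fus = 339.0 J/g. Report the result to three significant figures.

q = 12.9 kJ

q1 (heat ice -29.5→0.0 °C): 21.3 × 2.09 × 29.5 = 1313 J
q2 (melt at 0 °C): 21.3 × 339.0 = 7221 J
q3 (heat water 0.0→48.8 °C): 21.3 × 4.16 × 48.8 = 4324 J
Total: 1313 + 7221 + 4324 = 12858 J = 12.9 kJ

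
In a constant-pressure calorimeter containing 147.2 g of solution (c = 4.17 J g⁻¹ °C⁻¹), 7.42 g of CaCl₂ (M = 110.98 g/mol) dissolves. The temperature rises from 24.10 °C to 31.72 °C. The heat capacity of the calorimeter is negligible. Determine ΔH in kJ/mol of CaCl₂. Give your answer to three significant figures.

|ΔT| = |31.72 − 24.10| = 7.62 °C
|q_surr| = (147.2 × 4.17) × 7.62 = 613.824 × 7.62 = 4677 J
n(CaCl₂) = 7.42 / 110.98 = 0.06686 mol
Temperature rose, so q_rxn = −|q_surr| = -4.677 kJ
ΔH = q_rxn / n = -69.95 kJ/mol

ΔH = -70.0 kJ/mol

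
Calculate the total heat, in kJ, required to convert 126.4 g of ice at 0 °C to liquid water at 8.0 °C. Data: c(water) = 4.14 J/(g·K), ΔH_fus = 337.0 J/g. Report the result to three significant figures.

q = 46.8 kJ

q1 (melt at 0 °C): 126.4 × 337.0 = 42597 J
q2 (heat water 0.0→8.0 °C): 126.4 × 4.14 × 8.0 = 4186 J
Total: 42597 + 4186 = 46783 J = 46.8 kJ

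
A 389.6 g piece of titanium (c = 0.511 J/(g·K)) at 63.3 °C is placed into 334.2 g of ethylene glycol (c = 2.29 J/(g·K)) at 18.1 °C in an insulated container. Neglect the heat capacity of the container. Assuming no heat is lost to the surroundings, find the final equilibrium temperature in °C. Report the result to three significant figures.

Heat lost by titanium = heat gained by ethylene glycol.
(389.6)(0.511)(63.3 − T) = (334.2)(2.29)(T − 18.1)
199.0856 (63.3 − T) = 765.318 (T − 18.1)
12602 − 199.0856 T = 765.318 T − 13852
26454 = 964.4036 T
T = 27.43 °C

T_f = 27.4 °C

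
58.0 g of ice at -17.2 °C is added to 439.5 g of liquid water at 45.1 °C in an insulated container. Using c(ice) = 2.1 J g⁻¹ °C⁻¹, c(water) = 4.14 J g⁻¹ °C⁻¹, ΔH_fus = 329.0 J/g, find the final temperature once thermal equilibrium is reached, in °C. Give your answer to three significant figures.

T_f = 29.6 °C

Heat to bring ice to 0 °C and melt it: q₁ = 58.0×2.1×17.2 + 58.0×329.0 = 21177 J
Heat the water can supply cooling to 0 °C: 439.5×4.14×45.1 = 82060.8 J > q₁, so all ice melts.
Energy balance: 439.5×4.14×(45.1 − T) = 21177 + 58.0×4.14×(T − 0)
1819.53(45.1 − T) = 21177 + 240.12 T
82060.8 − 21177 = 2059.65 T
T = 60883.8 / 2059.65 = 29.56 °C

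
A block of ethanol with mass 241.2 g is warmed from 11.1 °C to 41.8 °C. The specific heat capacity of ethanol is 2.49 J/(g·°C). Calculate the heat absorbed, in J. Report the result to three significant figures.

q = 18400 J

q = m c ΔT = 241.2 × 2.49 × (41.8 − 11.1)
q = 241.2 × 2.49 × 30.7 = 18440 J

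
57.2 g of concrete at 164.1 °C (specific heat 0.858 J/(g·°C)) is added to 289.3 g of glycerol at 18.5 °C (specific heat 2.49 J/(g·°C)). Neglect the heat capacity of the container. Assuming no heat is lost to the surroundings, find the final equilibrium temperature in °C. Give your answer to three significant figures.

T_f = 27.8 °C

Heat lost by concrete = heat gained by glycerol.
(57.2)(0.858)(164.1 − T) = (289.3)(2.49)(T − 18.5)
49.0776 (164.1 − T) = 720.357 (T − 18.5)
8053.6 − 49.0776 T = 720.357 T − 13327
21380.6 = 769.4346 T
T = 27.79 °C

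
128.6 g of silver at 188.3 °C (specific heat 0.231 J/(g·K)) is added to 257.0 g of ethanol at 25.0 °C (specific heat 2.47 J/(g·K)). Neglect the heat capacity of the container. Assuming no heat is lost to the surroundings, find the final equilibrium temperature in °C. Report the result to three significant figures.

Heat lost by silver = heat gained by ethanol.
(128.6)(0.231)(188.3 − T) = (257.0)(2.47)(T − 25.0)
29.7066 (188.3 − T) = 634.79 (T − 25.0)
5593.8 − 29.7066 T = 634.79 T − 15870
21463.8 = 664.4966 T
T = 32.30 °C

T_f = 32.3 °C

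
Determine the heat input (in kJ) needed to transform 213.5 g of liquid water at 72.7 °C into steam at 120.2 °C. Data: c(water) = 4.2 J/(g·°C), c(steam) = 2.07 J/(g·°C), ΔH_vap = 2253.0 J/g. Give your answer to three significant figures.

q1 (heat water 72.7→100.0 °C): 213.5 × 4.2 × 27.3 = 24480 J
q2 (vaporize at 100 °C): 213.5 × 2253.0 = 481016 J
q3 (heat steam 100.0→120.2 °C): 213.5 × 2.07 × 20.2 = 8927 J
Total: 24480 + 481016 + 8927 = 514423 J = 514 kJ

q = 514 kJ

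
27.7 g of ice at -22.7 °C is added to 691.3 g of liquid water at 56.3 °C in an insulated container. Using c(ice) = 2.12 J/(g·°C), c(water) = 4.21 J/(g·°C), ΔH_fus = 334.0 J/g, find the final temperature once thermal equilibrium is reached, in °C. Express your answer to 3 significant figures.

T_f = 50.6 °C

Heat to bring ice to 0 °C and melt it: q₁ = 27.7×2.12×22.7 + 27.7×334.0 = 10585 J
Heat the water can supply cooling to 0 °C: 691.3×4.21×56.3 = 163854 J > q₁, so all ice melts.
Energy balance: 691.3×4.21×(56.3 − T) = 10585 + 27.7×4.21×(T − 0)
2910.373(56.3 − T) = 10585 + 116.617 T
163854 − 10585 = 3026.990 T
T = 153269 / 3026.990 = 50.63 °C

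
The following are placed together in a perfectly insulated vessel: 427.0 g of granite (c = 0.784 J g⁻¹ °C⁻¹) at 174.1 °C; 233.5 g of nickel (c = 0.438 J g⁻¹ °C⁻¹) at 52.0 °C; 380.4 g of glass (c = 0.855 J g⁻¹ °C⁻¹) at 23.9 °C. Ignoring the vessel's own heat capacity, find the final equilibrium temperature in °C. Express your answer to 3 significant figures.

T_f = 93.6 °C

Σ mᵢcᵢ(T − Tᵢ) = 0  ⇒  T = Σ mᵢcᵢTᵢ / Σ mᵢcᵢ
Σ mᵢcᵢ = 427.0×0.784 + 233.5×0.438 + 380.4×0.855 = 762.283
Σ mᵢcᵢTᵢ = 334.768×174.1 + 102.273×52.0 + 325.242×23.9 = 71375
T = 71375 / 762.283 = 93.63 °C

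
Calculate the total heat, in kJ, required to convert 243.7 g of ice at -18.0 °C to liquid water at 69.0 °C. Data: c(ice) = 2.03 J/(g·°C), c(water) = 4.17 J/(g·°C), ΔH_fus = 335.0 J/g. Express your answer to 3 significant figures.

q1 (heat ice -18.0→0.0 °C): 243.7 × 2.03 × 18.0 = 8905 J
q2 (melt at 0 °C): 243.7 × 335.0 = 81640 J
q3 (heat water 0.0→69.0 °C): 243.7 × 4.17 × 69.0 = 70120 J
Total: 8905 + 81640 + 70120 = 160665 J = 161 kJ

q = 161 kJ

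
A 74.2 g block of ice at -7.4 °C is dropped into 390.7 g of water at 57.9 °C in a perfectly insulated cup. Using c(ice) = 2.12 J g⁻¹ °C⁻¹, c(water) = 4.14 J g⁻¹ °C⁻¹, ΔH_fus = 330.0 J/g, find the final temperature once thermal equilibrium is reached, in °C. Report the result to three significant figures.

T_f = 35.3 °C

Heat to bring ice to 0 °C and melt it: q₁ = 74.2×2.12×7.4 + 74.2×330.0 = 25650 J
Heat the water can supply cooling to 0 °C: 390.7×4.14×57.9 = 93653.1 J > q₁, so all ice melts.
Energy balance: 390.7×4.14×(57.9 − T) = 25650 + 74.2×4.14×(T − 0)
1617.498(57.9 − T) = 25650 + 307.188 T
93653.1 − 25650 = 1924.686 T
T = 68003.1 / 1924.686 = 35.33 °C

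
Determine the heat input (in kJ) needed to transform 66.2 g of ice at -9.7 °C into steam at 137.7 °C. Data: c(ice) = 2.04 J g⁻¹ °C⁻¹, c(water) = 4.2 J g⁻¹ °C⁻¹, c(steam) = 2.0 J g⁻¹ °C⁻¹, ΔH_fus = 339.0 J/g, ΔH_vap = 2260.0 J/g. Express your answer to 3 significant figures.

q = 206 kJ

q1 (heat ice -9.7→0.0 °C): 66.2 × 2.04 × 9.7 = 1310 J
q2 (melt at 0 °C): 66.2 × 339.0 = 22442 J
q3 (heat water 0.0→100.0 °C): 66.2 × 4.2 × 100.0 = 27804 J
q4 (vaporize at 100 °C): 66.2 × 2260.0 = 149612 J
q5 (heat steam 100.0→137.7 °C): 66.2 × 2.0 × 37.7 = 4991 J
Total: 1310 + 22442 + 27804 + 149612 + 4991 = 206159 J = 206 kJ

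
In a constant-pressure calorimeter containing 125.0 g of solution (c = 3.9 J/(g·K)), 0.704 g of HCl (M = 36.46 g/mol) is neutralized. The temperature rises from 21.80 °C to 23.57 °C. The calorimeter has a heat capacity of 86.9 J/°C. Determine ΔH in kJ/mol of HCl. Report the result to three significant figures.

ΔH = -52.7 kJ/mol

|ΔT| = |23.57 − 21.80| = 1.77 °C
|q_surr| = (125.0 × 3.9 + 86.9) × 1.77 = 574.4 × 1.77 = 1017 J
n(HCl) = 0.704 / 36.46 = 0.01931 mol
Temperature rose, so q_rxn = −|q_surr| = -1.017 kJ
ΔH = q_rxn / n = -52.67 kJ/mol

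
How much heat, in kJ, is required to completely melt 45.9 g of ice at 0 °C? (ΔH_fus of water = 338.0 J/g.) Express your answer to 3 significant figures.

q = m × ΔH_fus = 45.9 × 338.0 = 15510 J = 15.5 kJ

q = 15.5 kJ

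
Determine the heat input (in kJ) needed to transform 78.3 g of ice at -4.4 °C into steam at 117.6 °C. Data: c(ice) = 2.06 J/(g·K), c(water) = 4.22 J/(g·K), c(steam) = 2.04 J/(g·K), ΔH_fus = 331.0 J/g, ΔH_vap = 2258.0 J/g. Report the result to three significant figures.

q = 239 kJ

q1 (heat ice -4.4→0.0 °C): 78.3 × 2.06 × 4.4 = 710 J
q2 (melt at 0 °C): 78.3 × 331.0 = 25917 J
q3 (heat water 0.0→100.0 °C): 78.3 × 4.22 × 100.0 = 33043 J
q4 (vaporize at 100 °C): 78.3 × 2258.0 = 176801 J
q5 (heat steam 100.0→117.6 °C): 78.3 × 2.04 × 17.6 = 2811 J
Total: 710 + 25917 + 33043 + 176801 + 2811 = 239282 J = 239 kJ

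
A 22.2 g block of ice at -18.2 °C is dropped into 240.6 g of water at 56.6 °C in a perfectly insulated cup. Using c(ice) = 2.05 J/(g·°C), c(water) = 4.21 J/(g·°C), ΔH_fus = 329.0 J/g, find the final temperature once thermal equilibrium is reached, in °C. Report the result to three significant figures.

T_f = 44.5 °C

Heat to bring ice to 0 °C and melt it: q₁ = 22.2×2.05×18.2 + 22.2×329.0 = 8132.1 J
Heat the water can supply cooling to 0 °C: 240.6×4.21×56.6 = 57331.6 J > q₁, so all ice melts.
Energy balance: 240.6×4.21×(56.6 − T) = 8132.1 + 22.2×4.21×(T − 0)
1012.926(56.6 − T) = 8132.1 + 93.462 T
57331.6 − 8132.1 = 1106.388 T
T = 49199.5 / 1106.388 = 44.47 °C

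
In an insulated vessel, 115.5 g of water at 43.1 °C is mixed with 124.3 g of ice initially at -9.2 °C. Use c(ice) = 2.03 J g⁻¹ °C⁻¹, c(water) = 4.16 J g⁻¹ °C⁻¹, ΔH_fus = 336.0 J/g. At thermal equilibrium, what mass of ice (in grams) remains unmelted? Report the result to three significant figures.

Heat to warm all ice to 0 °C: 124.3×2.03×9.2 = 2321.4 J
Heat released by water cooling to 0 °C: 115.5×4.16×43.1 = 20709 J
20709 J < 2321.4 + 124.3×336.0 = 44086.2 J, so not all ice melts; final T = 0 °C.
Heat left for melting: 20709 − 2321.4 = 18387.6 J
Mass melted = 18387.6 / 336.0 = 54.73 g
Ice remaining = 124.3 − 54.73 = 69.57 g

m_ice remaining = 69.6 g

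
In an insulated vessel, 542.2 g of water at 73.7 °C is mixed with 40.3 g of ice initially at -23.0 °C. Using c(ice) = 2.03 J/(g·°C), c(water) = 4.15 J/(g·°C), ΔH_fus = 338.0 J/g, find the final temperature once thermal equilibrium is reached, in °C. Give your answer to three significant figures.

T_f = 62.2 °C

Heat to bring ice to 0 °C and melt it: q₁ = 40.3×2.03×23.0 + 40.3×338.0 = 15503 J
Heat the water can supply cooling to 0 °C: 542.2×4.15×73.7 = 165835 J > q₁, so all ice melts.
Energy balance: 542.2×4.15×(73.7 − T) = 15503 + 40.3×4.15×(T − 0)
2250.13(73.7 − T) = 15503 + 167.245 T
165835 − 15503 = 2417.375 T
T = 150332 / 2417.375 = 62.19 °C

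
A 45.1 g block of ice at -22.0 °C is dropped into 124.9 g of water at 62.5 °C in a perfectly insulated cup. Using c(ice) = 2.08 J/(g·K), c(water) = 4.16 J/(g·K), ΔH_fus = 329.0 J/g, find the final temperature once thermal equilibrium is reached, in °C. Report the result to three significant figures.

Heat to bring ice to 0 °C and melt it: q₁ = 45.1×2.08×22.0 + 45.1×329.0 = 16902 J
Heat the water can supply cooling to 0 °C: 124.9×4.16×62.5 = 32474.0 J > q₁, so all ice melts.
Energy balance: 124.9×4.16×(62.5 − T) = 16902 + 45.1×4.16×(T − 0)
519.584(62.5 − T) = 16902 + 187.616 T
32474.0 − 16902 = 707.200 T
T = 15572.0 / 707.200 = 22.02 °C

T_f = 22.0 °C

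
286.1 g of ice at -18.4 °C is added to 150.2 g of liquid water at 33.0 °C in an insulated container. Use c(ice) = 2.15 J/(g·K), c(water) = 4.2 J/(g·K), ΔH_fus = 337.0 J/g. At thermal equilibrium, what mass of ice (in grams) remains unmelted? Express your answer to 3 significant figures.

m_ice remaining = 258 g

Heat to warm all ice to 0 °C: 286.1×2.15×18.4 = 11318 J
Heat released by water cooling to 0 °C: 150.2×4.2×33.0 = 20818 J
20818 J < 11318 + 286.1×337.0 = 107733.7 J, so not all ice melts; final T = 0 °C.
Heat left for melting: 20818 − 11318 = 9500 J
Mass melted = 9500 / 337.0 = 28.19 g
Ice remaining = 286.1 − 28.19 = 257.91 g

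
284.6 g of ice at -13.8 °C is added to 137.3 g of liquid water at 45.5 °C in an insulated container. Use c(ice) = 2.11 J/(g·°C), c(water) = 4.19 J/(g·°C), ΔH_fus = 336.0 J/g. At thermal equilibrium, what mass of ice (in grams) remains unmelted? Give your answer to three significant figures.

m_ice remaining = 231 g

Heat to warm all ice to 0 °C: 284.6×2.11×13.8 = 8287.0 J
Heat released by water cooling to 0 °C: 137.3×4.19×45.5 = 26176 J
26176 J < 8287.0 + 284.6×336.0 = 103912.6 J, so not all ice melts; final T = 0 °C.
Heat left for melting: 26176 − 8287.0 = 17889.0 J
Mass melted = 17889.0 / 336.0 = 53.24 g
Ice remaining = 284.6 − 53.24 = 231.36 g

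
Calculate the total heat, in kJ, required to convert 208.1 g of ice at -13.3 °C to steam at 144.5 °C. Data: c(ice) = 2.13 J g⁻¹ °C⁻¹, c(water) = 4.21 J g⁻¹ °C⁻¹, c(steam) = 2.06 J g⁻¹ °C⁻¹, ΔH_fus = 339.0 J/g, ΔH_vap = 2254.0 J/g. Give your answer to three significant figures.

q = 652 kJ

q1 (heat ice -13.3→0.0 °C): 208.1 × 2.13 × 13.3 = 5895 J
q2 (melt at 0 °C): 208.1 × 339.0 = 70546 J
q3 (heat water 0.0→100.0 °C): 208.1 × 4.21 × 100.0 = 87610 J
q4 (vaporize at 100 °C): 208.1 × 2254.0 = 469057 J
q5 (heat steam 100.0→144.5 °C): 208.1 × 2.06 × 44.5 = 19077 J
Total: 5895 + 70546 + 87610 + 469057 + 19077 = 652185 J = 652 kJ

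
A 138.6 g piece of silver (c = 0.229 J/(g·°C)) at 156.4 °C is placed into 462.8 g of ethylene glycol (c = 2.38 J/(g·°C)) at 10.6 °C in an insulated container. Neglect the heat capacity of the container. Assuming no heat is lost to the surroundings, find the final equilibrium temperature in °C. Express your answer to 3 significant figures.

Heat lost by silver = heat gained by ethylene glycol.
(138.6)(0.229)(156.4 − T) = (462.8)(2.38)(T − 10.6)
31.7394 (156.4 − T) = 1101.464 (T − 10.6)
4964.0 − 31.7394 T = 1101.464 T − 11676
16640.0 = 1133.2034 T
T = 14.68 °C

T_f = 14.7 °C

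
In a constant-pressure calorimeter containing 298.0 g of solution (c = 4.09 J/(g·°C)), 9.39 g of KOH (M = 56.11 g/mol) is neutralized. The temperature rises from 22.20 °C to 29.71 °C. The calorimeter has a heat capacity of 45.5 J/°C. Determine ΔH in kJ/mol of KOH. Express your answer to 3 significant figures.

ΔH = -56.7 kJ/mol

|ΔT| = |29.71 − 22.20| = 7.51 °C
|q_surr| = (298.0 × 4.09 + 45.5) × 7.51 = 1264.32 × 7.51 = 9495.0 J
n(KOH) = 9.39 / 56.11 = 0.16735 mol
Temperature rose, so q_rxn = −|q_surr| = -9.4950 kJ
ΔH = q_rxn / n = -56.74 kJ/mol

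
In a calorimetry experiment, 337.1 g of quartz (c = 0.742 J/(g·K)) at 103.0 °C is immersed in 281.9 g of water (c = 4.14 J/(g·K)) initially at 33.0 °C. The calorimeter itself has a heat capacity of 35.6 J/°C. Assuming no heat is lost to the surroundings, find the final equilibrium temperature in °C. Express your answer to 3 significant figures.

T_f = 45.1 °C

Heat lost by quartz = heat gained by water + calorimeter.
(337.1)(0.742)(103.0 − T) = [(281.9)(4.14) + 35.6](T − 33.0)
250.1282 (103.0 − T) = 1202.666 (T − 33.0)
25763 − 250.1282 T = 1202.666 T − 39688
65451 = 1452.7942 T
T = 45.05 °C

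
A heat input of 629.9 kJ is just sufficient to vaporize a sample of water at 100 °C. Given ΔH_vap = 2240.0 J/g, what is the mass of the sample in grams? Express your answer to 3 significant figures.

m = q / ΔH_vap = 629900 J / 2240.0 J/g = 281 g

m = 281 g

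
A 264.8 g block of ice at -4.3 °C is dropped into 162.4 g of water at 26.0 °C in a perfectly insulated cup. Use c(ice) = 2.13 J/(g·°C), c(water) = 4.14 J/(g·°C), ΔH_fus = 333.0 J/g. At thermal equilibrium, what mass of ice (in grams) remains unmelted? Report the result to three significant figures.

m_ice remaining = 220 g

Heat to warm all ice to 0 °C: 264.8×2.13×4.3 = 2425.3 J
Heat released by water cooling to 0 °C: 162.4×4.14×26.0 = 17481 J
17481 J < 2425.3 + 264.8×333.0 = 90603.7 J, so not all ice melts; final T = 0 °C.
Heat left for melting: 17481 − 2425.3 = 15055.7 J
Mass melted = 15055.7 / 333.0 = 45.21 g
Ice remaining = 264.8 − 45.21 = 219.59 g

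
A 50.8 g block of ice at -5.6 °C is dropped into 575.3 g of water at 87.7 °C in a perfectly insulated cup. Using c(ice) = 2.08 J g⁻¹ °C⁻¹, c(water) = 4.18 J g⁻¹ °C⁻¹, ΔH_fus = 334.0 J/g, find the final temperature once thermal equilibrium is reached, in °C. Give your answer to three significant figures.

T_f = 73.9 °C

Heat to bring ice to 0 °C and melt it: q₁ = 50.8×2.08×5.6 + 50.8×334.0 = 17559 J
Heat the water can supply cooling to 0 °C: 575.3×4.18×87.7 = 210897 J > q₁, so all ice melts.
Energy balance: 575.3×4.18×(87.7 − T) = 17559 + 50.8×4.18×(T − 0)
2404.754(87.7 − T) = 17559 + 212.344 T
210897 − 17559 = 2617.098 T
T = 193338 / 2617.098 = 73.87 °C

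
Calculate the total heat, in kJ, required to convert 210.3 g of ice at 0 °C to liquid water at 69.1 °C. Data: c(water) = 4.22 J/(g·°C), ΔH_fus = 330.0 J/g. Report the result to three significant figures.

q = 131 kJ

q1 (melt at 0 °C): 210.3 × 330.0 = 69399 J
q2 (heat water 0.0→69.1 °C): 210.3 × 4.22 × 69.1 = 61324 J
Total: 69399 + 61324 = 130723 J = 131 kJ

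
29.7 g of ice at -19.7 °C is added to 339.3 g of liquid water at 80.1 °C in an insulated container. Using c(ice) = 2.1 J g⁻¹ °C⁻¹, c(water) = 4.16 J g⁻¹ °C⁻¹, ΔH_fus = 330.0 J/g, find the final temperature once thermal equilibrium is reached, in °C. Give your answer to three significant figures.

T_f = 66.5 °C

Heat to bring ice to 0 °C and melt it: q₁ = 29.7×2.1×19.7 + 29.7×330.0 = 11030 J
Heat the water can supply cooling to 0 °C: 339.3×4.16×80.1 = 113060 J > q₁, so all ice melts.
Energy balance: 339.3×4.16×(80.1 − T) = 11030 + 29.7×4.16×(T − 0)
1411.488(80.1 − T) = 11030 + 123.552 T
113060 − 11030 = 1535.040 T
T = 102030 / 1535.040 = 66.47 °C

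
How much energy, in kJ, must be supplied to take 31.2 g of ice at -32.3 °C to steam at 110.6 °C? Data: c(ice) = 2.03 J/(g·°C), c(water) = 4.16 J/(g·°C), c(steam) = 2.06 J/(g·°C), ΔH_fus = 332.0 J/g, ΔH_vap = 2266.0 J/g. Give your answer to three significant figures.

q = 96.8 kJ

q1 (heat ice -32.3→0.0 °C): 31.2 × 2.03 × 32.3 = 2046 J
q2 (melt at 0 °C): 31.2 × 332.0 = 10358 J
q3 (heat water 0.0→100.0 °C): 31.2 × 4.16 × 100.0 = 12979 J
q4 (vaporize at 100 °C): 31.2 × 2266.0 = 70699 J
q5 (heat steam 100.0→110.6 °C): 31.2 × 2.06 × 10.6 = 681 J
Total: 2046 + 10358 + 12979 + 70699 + 681 = 96763 J = 96.8 kJ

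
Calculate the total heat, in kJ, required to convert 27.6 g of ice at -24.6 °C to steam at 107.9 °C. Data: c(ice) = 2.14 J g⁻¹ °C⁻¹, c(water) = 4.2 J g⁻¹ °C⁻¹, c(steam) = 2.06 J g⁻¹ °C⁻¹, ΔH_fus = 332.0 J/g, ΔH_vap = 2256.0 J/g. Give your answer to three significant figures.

q = 84.9 kJ

q1 (heat ice -24.6→0.0 °C): 27.6 × 2.14 × 24.6 = 1453 J
q2 (melt at 0 °C): 27.6 × 332.0 = 9163 J
q3 (heat water 0.0→100.0 °C): 27.6 × 4.2 × 100.0 = 11592 J
q4 (vaporize at 100 °C): 27.6 × 2256.0 = 62266 J
q5 (heat steam 100.0→107.9 °C): 27.6 × 2.06 × 7.9 = 449 J
Total: 1453 + 9163 + 11592 + 62266 + 449 = 84923 J = 84.9 kJ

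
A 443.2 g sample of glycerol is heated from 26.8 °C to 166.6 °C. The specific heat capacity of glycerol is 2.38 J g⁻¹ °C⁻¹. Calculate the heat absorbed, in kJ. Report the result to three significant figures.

q = m c ΔT = 443.2 × 2.38 × (166.6 − 26.8)
q = 443.2 × 2.38 × 139.8 = 147460 J = 147 kJ

q = 147 kJ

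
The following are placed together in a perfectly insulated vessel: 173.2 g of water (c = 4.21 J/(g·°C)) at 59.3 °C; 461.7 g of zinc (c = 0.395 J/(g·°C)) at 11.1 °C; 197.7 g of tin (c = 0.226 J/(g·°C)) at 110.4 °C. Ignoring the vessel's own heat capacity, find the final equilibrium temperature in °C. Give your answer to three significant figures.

T_f = 52.5 °C

Σ mᵢcᵢ(T − Tᵢ) = 0  ⇒  T = Σ mᵢcᵢTᵢ / Σ mᵢcᵢ
Σ mᵢcᵢ = 173.2×4.21 + 461.7×0.395 + 197.7×0.226 = 956.2237
Σ mᵢcᵢTᵢ = 729.172×59.3 + 182.3715×11.1 + 44.6802×110.4 = 50197
T = 50197 / 956.2237 = 52.50 °C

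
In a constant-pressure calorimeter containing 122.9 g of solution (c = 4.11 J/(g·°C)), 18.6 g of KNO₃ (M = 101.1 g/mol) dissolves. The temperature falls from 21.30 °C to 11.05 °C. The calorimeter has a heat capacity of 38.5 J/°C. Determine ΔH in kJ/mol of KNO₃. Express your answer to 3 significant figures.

ΔH = 30.3 kJ/mol

|ΔT| = |11.05 − 21.30| = 10.25 °C
|q_surr| = (122.9 × 4.11 + 38.5) × 10.25 = 543.619 × 10.25 = 5572 J
n(KNO₃) = 18.6 / 101.1 = 0.1840 mol
Temperature fell, so q_rxn = +|q_surr| = 5.572 kJ
ΔH = q_rxn / n = 30.28 kJ/mol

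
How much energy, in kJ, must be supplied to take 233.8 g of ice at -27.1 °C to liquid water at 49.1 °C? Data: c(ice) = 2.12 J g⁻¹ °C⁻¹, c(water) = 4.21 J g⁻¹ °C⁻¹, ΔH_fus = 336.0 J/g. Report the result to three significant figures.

q1 (heat ice -27.1→0.0 °C): 233.8 × 2.12 × 27.1 = 13432 J
q2 (melt at 0 °C): 233.8 × 336.0 = 78557 J
q3 (heat water 0.0→49.1 °C): 233.8 × 4.21 × 49.1 = 48329 J
Total: 13432 + 78557 + 48329 = 140318 J = 140 kJ

q = 140 kJ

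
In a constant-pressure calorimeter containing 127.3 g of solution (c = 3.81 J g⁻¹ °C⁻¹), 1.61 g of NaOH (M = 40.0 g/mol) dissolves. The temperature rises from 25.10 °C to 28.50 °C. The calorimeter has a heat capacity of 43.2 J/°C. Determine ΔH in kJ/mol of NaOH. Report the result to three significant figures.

|ΔT| = |28.50 − 25.10| = 3.40 °C
|q_surr| = (127.3 × 3.81 + 43.2) × 3.40 = 528.213 × 3.40 = 1796 J
n(NaOH) = 1.61 / 40.0 = 0.04025 mol
Temperature rose, so q_rxn = −|q_surr| = -1.796 kJ
ΔH = q_rxn / n = -44.62 kJ/mol

ΔH = -44.6 kJ/mol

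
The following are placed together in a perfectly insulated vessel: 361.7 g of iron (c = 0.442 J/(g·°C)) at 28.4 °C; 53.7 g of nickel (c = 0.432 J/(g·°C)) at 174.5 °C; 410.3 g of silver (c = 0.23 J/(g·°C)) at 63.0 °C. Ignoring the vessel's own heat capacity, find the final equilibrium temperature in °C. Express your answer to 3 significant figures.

T_f = 52.4 °C

Σ mᵢcᵢ(T − Tᵢ) = 0  ⇒  T = Σ mᵢcᵢTᵢ / Σ mᵢcᵢ
Σ mᵢcᵢ = 361.7×0.442 + 53.7×0.432 + 410.3×0.23 = 277.4388
Σ mᵢcᵢTᵢ = 159.8714×28.4 + 23.1984×174.5 + 94.369×63.0 = 14534
T = 14534 / 277.4388 = 52.39 °C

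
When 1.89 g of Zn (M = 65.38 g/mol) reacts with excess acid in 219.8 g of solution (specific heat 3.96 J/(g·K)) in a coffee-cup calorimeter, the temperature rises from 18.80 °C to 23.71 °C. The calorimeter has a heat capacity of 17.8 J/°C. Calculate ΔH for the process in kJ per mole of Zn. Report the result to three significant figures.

|ΔT| = |23.71 − 18.80| = 4.91 °C
|q_surr| = (219.8 × 3.96 + 17.8) × 4.91 = 888.208 × 4.91 = 4361 J
n(Zn) = 1.89 / 65.38 = 0.02891 mol
Temperature rose, so q_rxn = −|q_surr| = -4.361 kJ
ΔH = q_rxn / n = -150.8 kJ/mol

ΔH = -151 kJ/mol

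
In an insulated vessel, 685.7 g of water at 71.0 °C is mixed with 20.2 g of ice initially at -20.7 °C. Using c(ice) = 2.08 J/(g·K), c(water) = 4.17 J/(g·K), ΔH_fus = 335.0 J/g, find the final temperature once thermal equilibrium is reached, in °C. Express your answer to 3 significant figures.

T_f = 66.4 °C

Heat to bring ice to 0 °C and melt it: q₁ = 20.2×2.08×20.7 + 20.2×335.0 = 7636.7 J
Heat the water can supply cooling to 0 °C: 685.7×4.17×71.0 = 203015 J > q₁, so all ice melts.
Energy balance: 685.7×4.17×(71.0 − T) = 7636.7 + 20.2×4.17×(T − 0)
2859.369(71.0 − T) = 7636.7 + 84.234 T
203015 − 7636.7 = 2943.603 T
T = 195378.3 / 2943.603 = 66.37 °C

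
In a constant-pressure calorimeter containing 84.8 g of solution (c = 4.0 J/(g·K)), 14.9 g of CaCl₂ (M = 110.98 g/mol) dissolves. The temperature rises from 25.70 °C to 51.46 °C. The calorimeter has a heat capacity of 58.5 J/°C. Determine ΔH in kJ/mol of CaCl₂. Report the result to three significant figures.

|ΔT| = |51.46 − 25.70| = 25.76 °C
|q_surr| = (84.8 × 4.0 + 58.5) × 25.76 = 397.7 × 25.76 = 10245 J
n(CaCl₂) = 14.9 / 110.98 = 0.13426 mol
Temperature rose, so q_rxn = −|q_surr| = -10.245 kJ
ΔH = q_rxn / n = -76.31 kJ/mol

ΔH = -76.3 kJ/mol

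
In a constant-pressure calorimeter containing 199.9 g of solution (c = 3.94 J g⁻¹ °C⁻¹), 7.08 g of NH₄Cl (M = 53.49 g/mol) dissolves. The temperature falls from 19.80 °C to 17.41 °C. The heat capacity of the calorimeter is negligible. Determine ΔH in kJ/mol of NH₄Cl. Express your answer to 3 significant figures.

|ΔT| = |17.41 − 19.80| = 2.39 °C
|q_surr| = (199.9 × 3.94) × 2.39 = 787.606 × 2.39 = 1882 J
n(NH₄Cl) = 7.08 / 53.49 = 0.1324 mol
Temperature fell, so q_rxn = +|q_surr| = 1.882 kJ
ΔH = q_rxn / n = 14.21 kJ/mol

ΔH = 14.2 kJ/mol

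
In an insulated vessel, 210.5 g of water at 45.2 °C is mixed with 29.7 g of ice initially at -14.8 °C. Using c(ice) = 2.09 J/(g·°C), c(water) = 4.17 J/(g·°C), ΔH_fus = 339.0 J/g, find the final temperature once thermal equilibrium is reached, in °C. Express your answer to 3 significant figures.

T_f = 28.6 °C

Heat to bring ice to 0 °C and melt it: q₁ = 29.7×2.09×14.8 + 29.7×339.0 = 10987 J
Heat the water can supply cooling to 0 °C: 210.5×4.17×45.2 = 39675.9 J > q₁, so all ice melts.
Energy balance: 210.5×4.17×(45.2 − T) = 10987 + 29.7×4.17×(T − 0)
877.785(45.2 − T) = 10987 + 123.849 T
39675.9 − 10987 = 1001.634 T
T = 28688.9 / 1001.634 = 28.64 °C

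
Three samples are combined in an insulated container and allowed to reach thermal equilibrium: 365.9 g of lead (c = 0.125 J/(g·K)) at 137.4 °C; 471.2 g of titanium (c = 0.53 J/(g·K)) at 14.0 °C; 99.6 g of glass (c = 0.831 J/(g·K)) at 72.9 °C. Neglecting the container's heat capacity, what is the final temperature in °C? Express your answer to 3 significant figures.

T_f = 41.8 °C

Σ mᵢcᵢ(T − Tᵢ) = 0  ⇒  T = Σ mᵢcᵢTᵢ / Σ mᵢcᵢ
Σ mᵢcᵢ = 365.9×0.125 + 471.2×0.53 + 99.6×0.831 = 378.2411
Σ mᵢcᵢTᵢ = 45.7375×137.4 + 249.736×14.0 + 82.7676×72.9 = 15814
T = 15814 / 378.2411 = 41.81 °C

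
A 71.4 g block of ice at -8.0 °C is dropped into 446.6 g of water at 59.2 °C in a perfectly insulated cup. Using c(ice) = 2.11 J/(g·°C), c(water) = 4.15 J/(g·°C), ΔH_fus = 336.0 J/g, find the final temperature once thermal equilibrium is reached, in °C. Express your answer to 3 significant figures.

Heat to bring ice to 0 °C and melt it: q₁ = 71.4×2.11×8.0 + 71.4×336.0 = 25196 J
Heat the water can supply cooling to 0 °C: 446.6×4.15×59.2 = 109721 J > q₁, so all ice melts.
Energy balance: 446.6×4.15×(59.2 − T) = 25196 + 71.4×4.15×(T − 0)
1853.39(59.2 − T) = 25196 + 296.31 T
109721 − 25196 = 2149.70 T
T = 84525 / 2149.70 = 39.32 °C

T_f = 39.3 °C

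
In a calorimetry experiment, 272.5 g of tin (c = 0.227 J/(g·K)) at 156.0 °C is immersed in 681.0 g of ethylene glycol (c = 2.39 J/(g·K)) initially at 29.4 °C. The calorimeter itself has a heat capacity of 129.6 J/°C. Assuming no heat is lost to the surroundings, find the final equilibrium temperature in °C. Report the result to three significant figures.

Heat lost by tin = heat gained by ethylene glycol + calorimeter.
(272.5)(0.227)(156.0 − T) = [(681.0)(2.39) + 129.6](T − 29.4)
61.8575 (156.0 − T) = 1757.19 (T − 29.4)
9649.8 − 61.8575 T = 1757.19 T − 51661
61310.8 = 1819.0475 T
T = 33.70 °C

T_f = 33.7 °C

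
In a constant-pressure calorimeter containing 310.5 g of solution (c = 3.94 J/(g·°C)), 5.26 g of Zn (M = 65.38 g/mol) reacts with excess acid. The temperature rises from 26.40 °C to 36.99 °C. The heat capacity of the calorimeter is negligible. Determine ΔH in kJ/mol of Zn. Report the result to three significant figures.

ΔH = -161 kJ/mol

|ΔT| = |36.99 − 26.40| = 10.59 °C
|q_surr| = (310.5 × 3.94) × 10.59 = 1223.37 × 10.59 = 12960 J
n(Zn) = 5.26 / 65.38 = 0.08045 mol
Temperature rose, so q_rxn = −|q_surr| = -12.96 kJ
ΔH = q_rxn / n = -161.1 kJ/mol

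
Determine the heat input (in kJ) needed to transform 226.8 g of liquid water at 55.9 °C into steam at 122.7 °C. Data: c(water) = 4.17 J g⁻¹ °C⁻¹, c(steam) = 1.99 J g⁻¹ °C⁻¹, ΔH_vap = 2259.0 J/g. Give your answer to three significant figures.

q1 (heat water 55.9→100.0 °C): 226.8 × 4.17 × 44.1 = 41708 J
q2 (vaporize at 100 °C): 226.8 × 2259.0 = 512341 J
q3 (heat steam 100.0→122.7 °C): 226.8 × 1.99 × 22.7 = 10245 J
Total: 41708 + 512341 + 10245 = 564294 J = 564 kJ

q = 564 kJ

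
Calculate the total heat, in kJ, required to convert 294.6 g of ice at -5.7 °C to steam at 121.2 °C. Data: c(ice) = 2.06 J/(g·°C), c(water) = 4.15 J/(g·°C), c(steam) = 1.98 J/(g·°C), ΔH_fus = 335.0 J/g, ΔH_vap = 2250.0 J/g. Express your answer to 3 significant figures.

q = 900 kJ

q1 (heat ice -5.7→0.0 °C): 294.6 × 2.06 × 5.7 = 3459 J
q2 (melt at 0 °C): 294.6 × 335.0 = 98691 J
q3 (heat water 0.0→100.0 °C): 294.6 × 4.15 × 100.0 = 122259 J
q4 (vaporize at 100 °C): 294.6 × 2250.0 = 662850 J
q5 (heat steam 100.0→121.2 °C): 294.6 × 1.98 × 21.2 = 12366 J
Total: 3459 + 98691 + 122259 + 662850 + 12366 = 899625 J = 900 kJ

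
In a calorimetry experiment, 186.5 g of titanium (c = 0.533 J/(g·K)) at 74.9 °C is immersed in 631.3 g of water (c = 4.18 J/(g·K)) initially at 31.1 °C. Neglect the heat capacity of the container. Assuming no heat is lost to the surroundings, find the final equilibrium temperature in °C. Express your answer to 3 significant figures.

Heat lost by titanium = heat gained by water.
(186.5)(0.533)(74.9 − T) = (631.3)(4.18)(T − 31.1)
99.4045 (74.9 − T) = 2638.834 (T − 31.1)
7445.4 − 99.4045 T = 2638.834 T − 82068
89513.4 = 2738.2385 T
T = 32.69 °C

T_f = 32.7 °C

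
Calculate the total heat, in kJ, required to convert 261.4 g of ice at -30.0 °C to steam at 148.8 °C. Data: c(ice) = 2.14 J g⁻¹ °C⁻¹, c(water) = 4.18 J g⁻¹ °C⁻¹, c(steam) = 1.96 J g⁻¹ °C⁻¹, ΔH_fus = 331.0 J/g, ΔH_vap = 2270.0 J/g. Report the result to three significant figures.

q = 831 kJ

q1 (heat ice -30.0→0.0 °C): 261.4 × 2.14 × 30.0 = 16782 J
q2 (melt at 0 °C): 261.4 × 331.0 = 86523 J
q3 (heat water 0.0→100.0 °C): 261.4 × 4.18 × 100.0 = 109265 J
q4 (vaporize at 100 °C): 261.4 × 2270.0 = 593378 J
q5 (heat steam 100.0→148.8 °C): 261.4 × 1.96 × 48.8 = 25002 J
Total: 16782 + 86523 + 109265 + 593378 + 25002 = 830950 J = 831 kJ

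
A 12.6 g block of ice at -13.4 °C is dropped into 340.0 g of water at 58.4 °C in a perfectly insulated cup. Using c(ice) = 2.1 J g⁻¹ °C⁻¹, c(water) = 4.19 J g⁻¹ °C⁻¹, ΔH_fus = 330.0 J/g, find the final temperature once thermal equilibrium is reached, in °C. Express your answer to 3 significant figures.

Heat to bring ice to 0 °C and melt it: q₁ = 12.6×2.1×13.4 + 12.6×330.0 = 4512.6 J
Heat the water can supply cooling to 0 °C: 340.0×4.19×58.4 = 83196.6 J > q₁, so all ice melts.
Energy balance: 340.0×4.19×(58.4 − T) = 4512.6 + 12.6×4.19×(T − 0)
1424.6(58.4 − T) = 4512.6 + 52.794 T
83196.6 − 4512.6 = 1477.394 T
T = 78684.0 / 1477.394 = 53.26 °C

T_f = 53.3 °C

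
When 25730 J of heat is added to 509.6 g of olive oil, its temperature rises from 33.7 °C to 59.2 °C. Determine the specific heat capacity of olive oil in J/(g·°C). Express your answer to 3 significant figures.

c = q / (m ΔT) = 25730 / (509.6 × 25.5)
c = 25730 / 12994.8 = 1.98 J/(g·°C)

c = 1.98 J/(g·°C)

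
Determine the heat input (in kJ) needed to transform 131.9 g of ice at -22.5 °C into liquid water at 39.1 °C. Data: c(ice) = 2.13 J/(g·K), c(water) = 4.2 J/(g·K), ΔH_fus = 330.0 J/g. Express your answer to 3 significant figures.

q = 71.5 kJ

q1 (heat ice -22.5→0.0 °C): 131.9 × 2.13 × 22.5 = 6321 J
q2 (melt at 0 °C): 131.9 × 330.0 = 43527 J
q3 (heat water 0.0→39.1 °C): 131.9 × 4.2 × 39.1 = 21661 J
Total: 6321 + 43527 + 21661 = 71509 J = 71.5 kJ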